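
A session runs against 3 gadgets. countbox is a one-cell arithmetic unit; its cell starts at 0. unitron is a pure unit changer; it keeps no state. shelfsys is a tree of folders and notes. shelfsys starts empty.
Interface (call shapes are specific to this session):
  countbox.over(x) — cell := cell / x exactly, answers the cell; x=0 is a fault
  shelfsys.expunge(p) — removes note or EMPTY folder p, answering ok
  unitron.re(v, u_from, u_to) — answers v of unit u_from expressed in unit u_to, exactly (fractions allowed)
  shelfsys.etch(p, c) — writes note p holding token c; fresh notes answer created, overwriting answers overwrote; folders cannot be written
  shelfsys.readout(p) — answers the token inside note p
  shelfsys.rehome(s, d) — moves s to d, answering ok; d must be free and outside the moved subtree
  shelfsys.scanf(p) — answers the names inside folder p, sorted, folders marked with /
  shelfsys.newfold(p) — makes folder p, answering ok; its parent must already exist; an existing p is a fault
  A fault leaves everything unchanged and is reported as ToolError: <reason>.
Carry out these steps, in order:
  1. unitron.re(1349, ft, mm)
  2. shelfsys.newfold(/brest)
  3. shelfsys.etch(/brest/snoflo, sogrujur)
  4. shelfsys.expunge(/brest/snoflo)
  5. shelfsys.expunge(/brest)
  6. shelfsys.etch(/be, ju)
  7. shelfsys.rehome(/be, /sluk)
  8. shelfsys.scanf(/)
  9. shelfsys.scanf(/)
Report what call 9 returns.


Answer: [sluk]

Derivation:
I invoke re on v='1349', u_from='ft', u_to='mm', yielding 2055876/5.
I try newfold on p='/brest', — result: ok.
I try etch on p='/brest/snoflo', c='sogrujur', — result: created.
I try expunge on p='/brest/snoflo', yielding ok.
I try expunge on p='/brest', yielding ok.
I try etch on p='/be', c='ju': created.
Calling rehome on s='/be', d='/sluk', and get ok.
I invoke scanf on p='/', and observe [sluk].
Now I run scanf on p='/': [sluk].


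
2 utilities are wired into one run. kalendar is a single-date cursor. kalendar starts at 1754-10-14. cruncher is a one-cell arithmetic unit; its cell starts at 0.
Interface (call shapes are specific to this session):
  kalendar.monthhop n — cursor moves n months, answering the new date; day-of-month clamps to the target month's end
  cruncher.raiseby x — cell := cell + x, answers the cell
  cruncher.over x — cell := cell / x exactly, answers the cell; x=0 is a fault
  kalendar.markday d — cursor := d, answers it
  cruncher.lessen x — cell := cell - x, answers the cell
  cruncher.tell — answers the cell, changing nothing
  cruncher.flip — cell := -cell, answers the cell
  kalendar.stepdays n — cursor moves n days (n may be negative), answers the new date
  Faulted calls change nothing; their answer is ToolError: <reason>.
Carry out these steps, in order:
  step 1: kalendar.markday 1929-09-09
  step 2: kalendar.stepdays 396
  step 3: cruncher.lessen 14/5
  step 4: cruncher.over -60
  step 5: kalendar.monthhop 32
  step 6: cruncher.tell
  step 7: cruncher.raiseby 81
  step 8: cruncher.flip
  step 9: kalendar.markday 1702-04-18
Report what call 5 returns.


I run kalendar.markday on d→1929-09-09, giving 1929-09-09.
I try kalendar.stepdays on n→396, yielding 1930-10-10.
I try cruncher.lessen on x→14/5, and observe -14/5.
I invoke cruncher.over on x→-60, — result: 7/150.
I use kalendar.monthhop on n→32, — result: 1933-06-10.
Then cruncher.tell, and get 7/150.
Invoking cruncher.raiseby on x→81, which returns 12157/150.
Then cruncher.flip, and see -12157/150.
I run kalendar.markday on d→1702-04-18, → 1702-04-18.

Answer: 1933-06-10


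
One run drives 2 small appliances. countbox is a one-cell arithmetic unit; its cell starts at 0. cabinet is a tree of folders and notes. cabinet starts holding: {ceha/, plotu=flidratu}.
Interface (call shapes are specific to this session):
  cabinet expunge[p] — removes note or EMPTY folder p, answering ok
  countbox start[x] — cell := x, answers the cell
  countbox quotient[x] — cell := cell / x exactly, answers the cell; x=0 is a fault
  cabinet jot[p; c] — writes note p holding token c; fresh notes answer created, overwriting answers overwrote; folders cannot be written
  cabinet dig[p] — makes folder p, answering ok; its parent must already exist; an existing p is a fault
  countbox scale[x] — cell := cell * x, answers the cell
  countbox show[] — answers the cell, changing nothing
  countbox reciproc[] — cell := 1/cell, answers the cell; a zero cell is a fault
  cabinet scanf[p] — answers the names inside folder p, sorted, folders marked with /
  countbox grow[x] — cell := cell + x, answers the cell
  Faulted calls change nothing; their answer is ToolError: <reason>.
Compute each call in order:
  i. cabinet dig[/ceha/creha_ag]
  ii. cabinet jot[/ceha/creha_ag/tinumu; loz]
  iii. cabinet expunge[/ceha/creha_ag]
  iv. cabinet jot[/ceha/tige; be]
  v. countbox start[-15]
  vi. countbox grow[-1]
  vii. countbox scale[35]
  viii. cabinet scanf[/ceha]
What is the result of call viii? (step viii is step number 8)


-- cabinet dig(p→/ceha/creha_ag) => ok
-- cabinet jot(p→/ceha/creha_ag/tinumu, c→loz) => created
-- cabinet expunge(p→/ceha/creha_ag) => ToolError: not empty
-- cabinet jot(p→/ceha/tige, c→be) => created
-- countbox start(x→-15) => -15
-- countbox grow(x→-1) => -16
-- countbox scale(x→35) => -560
-- cabinet scanf(p→/ceha) => [creha_ag/, tige]

Answer: [creha_ag/, tige]


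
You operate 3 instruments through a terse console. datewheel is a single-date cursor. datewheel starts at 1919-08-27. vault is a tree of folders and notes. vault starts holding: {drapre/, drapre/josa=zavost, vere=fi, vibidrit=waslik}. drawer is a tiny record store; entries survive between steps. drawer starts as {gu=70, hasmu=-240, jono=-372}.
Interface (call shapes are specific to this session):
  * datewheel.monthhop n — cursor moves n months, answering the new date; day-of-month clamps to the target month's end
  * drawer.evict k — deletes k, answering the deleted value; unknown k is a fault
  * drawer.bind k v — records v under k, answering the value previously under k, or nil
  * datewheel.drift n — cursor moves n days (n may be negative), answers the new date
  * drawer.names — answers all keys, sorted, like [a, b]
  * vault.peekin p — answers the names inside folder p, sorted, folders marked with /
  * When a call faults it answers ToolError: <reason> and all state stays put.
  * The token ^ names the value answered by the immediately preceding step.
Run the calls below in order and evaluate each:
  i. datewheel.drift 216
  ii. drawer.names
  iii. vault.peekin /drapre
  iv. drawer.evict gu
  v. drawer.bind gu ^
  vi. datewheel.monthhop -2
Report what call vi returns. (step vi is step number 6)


Answer: 1920-01-30

Derivation:
·→ datewheel.drift(n='216')
·← 1920-03-30
·→ drawer.names()
·← [gu, hasmu, jono]
·→ vault.peekin(p='/drapre')
·← [josa]
·→ drawer.evict(k='gu')
·← 70
·→ drawer.bind(k='gu', v='^')
·← nil
·→ datewheel.monthhop(n='-2')
·← 1920-01-30


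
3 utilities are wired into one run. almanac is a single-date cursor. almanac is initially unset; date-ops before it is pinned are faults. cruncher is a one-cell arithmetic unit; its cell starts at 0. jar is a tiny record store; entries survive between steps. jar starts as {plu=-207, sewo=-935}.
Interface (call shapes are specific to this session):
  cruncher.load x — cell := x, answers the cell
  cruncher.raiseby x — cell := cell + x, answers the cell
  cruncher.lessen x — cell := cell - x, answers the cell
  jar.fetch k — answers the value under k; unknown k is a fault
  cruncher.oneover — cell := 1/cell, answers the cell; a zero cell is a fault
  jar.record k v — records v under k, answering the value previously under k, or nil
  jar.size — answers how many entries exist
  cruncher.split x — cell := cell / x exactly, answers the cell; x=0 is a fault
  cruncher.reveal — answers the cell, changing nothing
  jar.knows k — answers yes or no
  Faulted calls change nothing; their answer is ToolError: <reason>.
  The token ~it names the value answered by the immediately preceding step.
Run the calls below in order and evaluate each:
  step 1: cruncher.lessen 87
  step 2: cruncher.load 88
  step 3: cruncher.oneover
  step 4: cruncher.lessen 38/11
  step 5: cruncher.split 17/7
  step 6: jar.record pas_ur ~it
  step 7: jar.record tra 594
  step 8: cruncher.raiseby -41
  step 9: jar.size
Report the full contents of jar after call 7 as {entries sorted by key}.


Now I run cruncher.lessen using x=87, → -87.
I use cruncher.load using x=88, which returns 88.
I run cruncher.oneover, which returns 1/88.
I use cruncher.lessen using x=38/11, yielding -303/88.
Now I run cruncher.split using x=17/7, — result: -2121/1496.
I try jar.record using k=pas_ur, v=~it, which returns nil.
I use jar.record using k=tra, v=594, and get nil.
Now I run cruncher.raiseby using x=-41, and get -63457/1496.
I try jar.size, and get 4.

Answer: {pas_ur=-2121/1496, plu=-207, sewo=-935, tra=594}


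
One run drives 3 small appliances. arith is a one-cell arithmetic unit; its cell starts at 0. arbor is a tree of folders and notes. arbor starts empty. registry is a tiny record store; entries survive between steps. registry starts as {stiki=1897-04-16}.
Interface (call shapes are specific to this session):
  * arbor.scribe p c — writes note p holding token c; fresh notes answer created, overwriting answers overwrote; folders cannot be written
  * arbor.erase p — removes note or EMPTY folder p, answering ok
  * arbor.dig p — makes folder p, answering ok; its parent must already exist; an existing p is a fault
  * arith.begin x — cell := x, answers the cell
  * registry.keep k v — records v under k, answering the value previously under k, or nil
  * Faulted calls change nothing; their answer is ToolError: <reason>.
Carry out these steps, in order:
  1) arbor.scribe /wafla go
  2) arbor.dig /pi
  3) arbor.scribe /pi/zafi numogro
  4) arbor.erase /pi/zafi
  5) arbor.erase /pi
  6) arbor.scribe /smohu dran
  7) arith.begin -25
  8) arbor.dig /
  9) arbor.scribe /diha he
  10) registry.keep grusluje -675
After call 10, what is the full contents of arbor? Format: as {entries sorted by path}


~$ arbor.scribe p: /wafla c: go
[out] created
~$ arbor.dig p: /pi
[out] ok
~$ arbor.scribe p: /pi/zafi c: numogro
[out] created
~$ arbor.erase p: /pi/zafi
[out] ok
~$ arbor.erase p: /pi
[out] ok
~$ arbor.scribe p: /smohu c: dran
[out] created
~$ arith.begin x: -25
[out] -25
~$ arbor.dig p: /
[out] ToolError: exists
~$ arbor.scribe p: /diha c: he
[out] created
~$ registry.keep k: grusluje v: -675
[out] nil

Answer: {diha=he, smohu=dran, wafla=go}


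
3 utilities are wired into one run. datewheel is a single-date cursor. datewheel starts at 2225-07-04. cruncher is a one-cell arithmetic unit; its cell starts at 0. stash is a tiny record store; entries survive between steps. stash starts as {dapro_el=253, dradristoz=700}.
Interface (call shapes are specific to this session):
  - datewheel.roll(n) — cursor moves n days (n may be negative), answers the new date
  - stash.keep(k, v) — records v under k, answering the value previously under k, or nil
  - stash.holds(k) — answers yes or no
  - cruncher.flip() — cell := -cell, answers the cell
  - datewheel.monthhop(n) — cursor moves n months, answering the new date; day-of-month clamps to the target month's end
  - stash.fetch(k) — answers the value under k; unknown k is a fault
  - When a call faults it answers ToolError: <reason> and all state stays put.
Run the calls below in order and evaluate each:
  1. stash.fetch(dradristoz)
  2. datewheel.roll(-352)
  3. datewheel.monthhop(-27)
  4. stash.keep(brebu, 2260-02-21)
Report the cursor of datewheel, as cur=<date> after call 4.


$ stash.fetch k=dradristoz
  700
$ datewheel.roll n=-352
  2224-07-17
$ datewheel.monthhop n=-27
  2222-04-17
$ stash.keep k=brebu v=2260-02-21
  nil

Answer: cur=2222-04-17


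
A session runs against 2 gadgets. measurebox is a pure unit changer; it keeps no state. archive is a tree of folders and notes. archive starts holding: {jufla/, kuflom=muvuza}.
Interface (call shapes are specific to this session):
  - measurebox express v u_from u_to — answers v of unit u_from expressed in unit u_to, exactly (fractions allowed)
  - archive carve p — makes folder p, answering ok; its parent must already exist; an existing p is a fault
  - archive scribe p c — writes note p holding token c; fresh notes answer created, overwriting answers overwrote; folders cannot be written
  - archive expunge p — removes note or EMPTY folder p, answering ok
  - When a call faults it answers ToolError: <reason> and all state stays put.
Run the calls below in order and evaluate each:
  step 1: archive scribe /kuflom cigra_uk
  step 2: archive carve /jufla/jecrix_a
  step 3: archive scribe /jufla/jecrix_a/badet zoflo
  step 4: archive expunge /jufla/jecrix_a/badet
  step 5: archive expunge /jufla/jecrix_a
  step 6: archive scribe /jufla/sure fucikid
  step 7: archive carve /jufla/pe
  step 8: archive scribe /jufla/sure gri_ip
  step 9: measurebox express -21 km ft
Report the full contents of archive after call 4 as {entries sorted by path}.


Answer: {jufla/, jufla/jecrix_a/, kuflom=cigra_uk}

Derivation:
% archive scribe p: /kuflom c: cigra_uk
  overwrote
% archive carve p: /jufla/jecrix_a
  ok
% archive scribe p: /jufla/jecrix_a/badet c: zoflo
  created
% archive expunge p: /jufla/jecrix_a/badet
  ok
% archive expunge p: /jufla/jecrix_a
  ok
% archive scribe p: /jufla/sure c: fucikid
  created
% archive carve p: /jufla/pe
  ok
% archive scribe p: /jufla/sure c: gri_ip
  overwrote
% measurebox express v: -21 u_from: km u_to: ft
  -8750000/127


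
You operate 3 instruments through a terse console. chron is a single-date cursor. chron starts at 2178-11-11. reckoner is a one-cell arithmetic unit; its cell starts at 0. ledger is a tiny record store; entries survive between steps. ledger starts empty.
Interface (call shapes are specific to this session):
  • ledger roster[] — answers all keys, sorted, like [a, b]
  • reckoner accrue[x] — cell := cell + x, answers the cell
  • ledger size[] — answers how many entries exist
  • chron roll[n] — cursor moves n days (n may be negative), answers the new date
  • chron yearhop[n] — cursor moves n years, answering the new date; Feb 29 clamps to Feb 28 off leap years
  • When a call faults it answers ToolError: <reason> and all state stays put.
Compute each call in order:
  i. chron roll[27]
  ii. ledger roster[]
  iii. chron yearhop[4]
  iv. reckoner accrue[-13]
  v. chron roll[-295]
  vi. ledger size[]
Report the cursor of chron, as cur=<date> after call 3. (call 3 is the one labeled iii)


>> chron roll(27)
<< 2178-12-08
>> ledger roster()
<< []
>> chron yearhop(4)
<< 2182-12-08
>> reckoner accrue(-13)
<< -13
>> chron roll(-295)
<< 2182-02-16
>> ledger size()
<< 0

Answer: cur=2182-12-08


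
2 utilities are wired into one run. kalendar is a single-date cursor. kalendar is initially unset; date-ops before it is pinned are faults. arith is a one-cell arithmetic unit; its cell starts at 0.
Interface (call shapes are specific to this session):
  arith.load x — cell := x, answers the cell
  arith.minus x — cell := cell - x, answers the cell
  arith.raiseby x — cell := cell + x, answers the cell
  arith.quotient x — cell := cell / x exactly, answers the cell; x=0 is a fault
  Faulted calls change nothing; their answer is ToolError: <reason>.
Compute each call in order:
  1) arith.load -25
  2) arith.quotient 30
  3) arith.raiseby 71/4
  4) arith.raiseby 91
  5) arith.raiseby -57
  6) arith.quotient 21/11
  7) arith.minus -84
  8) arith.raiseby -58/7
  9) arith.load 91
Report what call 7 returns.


Invoking arith.load(x='-25'), giving -25.
Now I run arith.quotient(x='30'), giving -5/6.
I use arith.raiseby(x='71/4'), yielding 203/12.
I use arith.raiseby(x='91'), — result: 1295/12.
Invoking arith.raiseby(x='-57'), which returns 611/12.
I call arith.quotient(x='21/11'), which returns 6721/252.
I call arith.minus(x='-84'), and observe 27889/252.
Next I call arith.raiseby(x='-58/7'), — result: 25801/252.
Next I call arith.load(x='91'), which returns 91.

Answer: 27889/252


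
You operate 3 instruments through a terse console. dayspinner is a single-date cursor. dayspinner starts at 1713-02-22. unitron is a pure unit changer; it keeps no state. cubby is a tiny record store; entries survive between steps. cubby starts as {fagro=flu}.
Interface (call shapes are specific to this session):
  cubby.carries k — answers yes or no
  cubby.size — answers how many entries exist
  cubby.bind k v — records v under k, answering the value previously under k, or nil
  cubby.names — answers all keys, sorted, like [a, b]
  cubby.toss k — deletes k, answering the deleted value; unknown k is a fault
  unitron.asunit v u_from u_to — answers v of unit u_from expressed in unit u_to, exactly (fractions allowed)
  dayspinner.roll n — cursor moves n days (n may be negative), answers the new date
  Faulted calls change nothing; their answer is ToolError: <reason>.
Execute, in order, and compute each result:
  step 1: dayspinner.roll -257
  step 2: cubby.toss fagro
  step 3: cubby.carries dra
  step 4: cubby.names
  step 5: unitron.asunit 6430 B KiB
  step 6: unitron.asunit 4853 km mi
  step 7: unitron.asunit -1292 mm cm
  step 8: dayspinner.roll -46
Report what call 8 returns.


Answer: 1712-04-25

Derivation:
→ dayspinner.roll(-257)
← 1712-06-10
→ cubby.toss(fagro)
← flu
→ cubby.carries(dra)
← no
→ cubby.names()
← []
→ unitron.asunit(6430, B, KiB)
← 3215/512
→ unitron.asunit(4853, km, mi)
← 75828125/25146
→ unitron.asunit(-1292, mm, cm)
← -646/5
→ dayspinner.roll(-46)
← 1712-04-25


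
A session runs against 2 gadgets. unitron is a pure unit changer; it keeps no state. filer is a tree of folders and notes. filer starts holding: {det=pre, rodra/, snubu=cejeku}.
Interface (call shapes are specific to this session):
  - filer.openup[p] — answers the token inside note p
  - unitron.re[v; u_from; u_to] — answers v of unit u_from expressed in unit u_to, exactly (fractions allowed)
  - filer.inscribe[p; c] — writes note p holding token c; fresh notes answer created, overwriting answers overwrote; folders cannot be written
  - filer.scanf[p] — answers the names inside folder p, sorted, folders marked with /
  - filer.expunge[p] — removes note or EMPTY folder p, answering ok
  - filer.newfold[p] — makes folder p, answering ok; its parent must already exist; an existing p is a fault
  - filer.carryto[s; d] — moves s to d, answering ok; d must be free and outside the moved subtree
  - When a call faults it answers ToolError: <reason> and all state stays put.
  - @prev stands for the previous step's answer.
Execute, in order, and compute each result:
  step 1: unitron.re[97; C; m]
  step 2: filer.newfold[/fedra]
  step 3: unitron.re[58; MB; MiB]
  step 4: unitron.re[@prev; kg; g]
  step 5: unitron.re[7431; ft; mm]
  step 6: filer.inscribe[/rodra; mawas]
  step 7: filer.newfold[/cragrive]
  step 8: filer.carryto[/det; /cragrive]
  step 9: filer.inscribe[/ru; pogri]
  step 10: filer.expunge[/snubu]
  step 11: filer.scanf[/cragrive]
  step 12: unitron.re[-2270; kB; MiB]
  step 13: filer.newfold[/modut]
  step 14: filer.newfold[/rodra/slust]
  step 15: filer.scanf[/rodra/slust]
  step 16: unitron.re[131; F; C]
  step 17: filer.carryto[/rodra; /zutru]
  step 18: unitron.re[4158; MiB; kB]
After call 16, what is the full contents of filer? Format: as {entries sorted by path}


Answer: {cragrive/, det=pre, fedra/, modut/, rodra/, rodra/slust/, ru=pogri}

Derivation:
·→ unitron.re(97, C, m)
·← ToolError: incompatible units
·→ filer.newfold(/fedra)
·← ok
·→ unitron.re(58, MB, MiB)
·← 453125/8192
·→ unitron.re(@prev, kg, g)
·← 56640625/1024
·→ unitron.re(7431, ft, mm)
·← 11324844/5
·→ filer.inscribe(/rodra, mawas)
·← ToolError: is a directory
·→ filer.newfold(/cragrive)
·← ok
·→ filer.carryto(/det, /cragrive)
·← ToolError: exists
·→ filer.inscribe(/ru, pogri)
·← created
·→ filer.expunge(/snubu)
·← ok
·→ filer.scanf(/cragrive)
·← []
·→ unitron.re(-2270, kB, MiB)
·← -141875/65536
·→ filer.newfold(/modut)
·← ok
·→ filer.newfold(/rodra/slust)
·← ok
·→ filer.scanf(/rodra/slust)
·← []
·→ unitron.re(131, F, C)
·← 55
·→ filer.carryto(/rodra, /zutru)
·← ok
·→ unitron.re(4158, MiB, kB)
·← 544997376/125


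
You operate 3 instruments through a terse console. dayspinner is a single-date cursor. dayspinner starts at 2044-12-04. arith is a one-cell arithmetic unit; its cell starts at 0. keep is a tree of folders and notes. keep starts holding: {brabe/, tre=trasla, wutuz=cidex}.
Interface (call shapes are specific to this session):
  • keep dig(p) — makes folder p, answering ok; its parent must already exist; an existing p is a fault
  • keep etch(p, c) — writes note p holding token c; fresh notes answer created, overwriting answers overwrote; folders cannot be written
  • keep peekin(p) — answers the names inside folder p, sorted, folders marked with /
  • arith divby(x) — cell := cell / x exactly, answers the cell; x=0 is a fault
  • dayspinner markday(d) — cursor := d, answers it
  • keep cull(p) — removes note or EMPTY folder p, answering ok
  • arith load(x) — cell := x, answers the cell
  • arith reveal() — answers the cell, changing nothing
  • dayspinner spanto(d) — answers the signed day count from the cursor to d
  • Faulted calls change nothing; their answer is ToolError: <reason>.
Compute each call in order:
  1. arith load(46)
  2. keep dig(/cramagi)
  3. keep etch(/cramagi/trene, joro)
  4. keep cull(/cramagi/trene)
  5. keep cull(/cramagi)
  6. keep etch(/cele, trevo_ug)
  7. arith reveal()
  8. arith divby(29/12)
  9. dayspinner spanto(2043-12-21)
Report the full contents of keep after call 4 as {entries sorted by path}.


Answer: {brabe/, cramagi/, tre=trasla, wutuz=cidex}

Derivation:
Step: arith load[x='46']
Result: 46
Step: keep dig[p='/cramagi']
Result: ok
Step: keep etch[p='/cramagi/trene'; c='joro']
Result: created
Step: keep cull[p='/cramagi/trene']
Result: ok
Step: keep cull[p='/cramagi']
Result: ok
Step: keep etch[p='/cele'; c='trevo_ug']
Result: created
Step: arith reveal[]
Result: 46
Step: arith divby[x='29/12']
Result: 552/29
Step: dayspinner spanto[d='2043-12-21']
Result: -349


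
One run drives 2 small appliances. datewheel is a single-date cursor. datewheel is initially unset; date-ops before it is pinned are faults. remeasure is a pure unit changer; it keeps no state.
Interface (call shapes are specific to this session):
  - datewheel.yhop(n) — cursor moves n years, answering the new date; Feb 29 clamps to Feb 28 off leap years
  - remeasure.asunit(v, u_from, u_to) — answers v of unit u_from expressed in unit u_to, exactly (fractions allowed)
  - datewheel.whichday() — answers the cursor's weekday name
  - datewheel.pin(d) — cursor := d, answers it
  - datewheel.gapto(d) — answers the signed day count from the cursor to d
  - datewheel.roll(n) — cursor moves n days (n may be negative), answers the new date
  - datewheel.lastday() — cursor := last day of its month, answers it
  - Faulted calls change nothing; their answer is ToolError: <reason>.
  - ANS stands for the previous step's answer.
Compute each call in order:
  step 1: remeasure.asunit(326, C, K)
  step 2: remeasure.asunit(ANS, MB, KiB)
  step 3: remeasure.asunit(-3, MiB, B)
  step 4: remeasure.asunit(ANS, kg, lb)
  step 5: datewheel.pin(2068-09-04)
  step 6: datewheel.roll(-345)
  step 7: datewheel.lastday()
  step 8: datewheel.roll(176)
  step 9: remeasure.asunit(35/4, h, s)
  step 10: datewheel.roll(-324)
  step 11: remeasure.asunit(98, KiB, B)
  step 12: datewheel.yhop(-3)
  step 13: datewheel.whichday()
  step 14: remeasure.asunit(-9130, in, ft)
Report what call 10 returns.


Do: remeasure.asunit[v=326; u_from=C; u_to=K]
See: 11983/20
Do: remeasure.asunit[v=ANS; u_from=MB; u_to=KiB]
See: 37446875/64
Do: remeasure.asunit[v=-3; u_from=MiB; u_to=B]
See: -3145728
Do: remeasure.asunit[v=ANS; u_from=kg; u_to=lb]
See: -314572800000000/45359237
Do: datewheel.pin[d=2068-09-04]
See: 2068-09-04
Do: datewheel.roll[n=-345]
See: 2067-09-25
Do: datewheel.lastday[]
See: 2067-09-30
Do: datewheel.roll[n=176]
See: 2068-03-24
Do: remeasure.asunit[v=35/4; u_from=h; u_to=s]
See: 31500
Do: datewheel.roll[n=-324]
See: 2067-05-05
Do: remeasure.asunit[v=98; u_from=KiB; u_to=B]
See: 100352
Do: datewheel.yhop[n=-3]
See: 2064-05-05
Do: datewheel.whichday[]
See: Monday
Do: remeasure.asunit[v=-9130; u_from=in; u_to=ft]
See: -4565/6

Answer: 2067-05-05


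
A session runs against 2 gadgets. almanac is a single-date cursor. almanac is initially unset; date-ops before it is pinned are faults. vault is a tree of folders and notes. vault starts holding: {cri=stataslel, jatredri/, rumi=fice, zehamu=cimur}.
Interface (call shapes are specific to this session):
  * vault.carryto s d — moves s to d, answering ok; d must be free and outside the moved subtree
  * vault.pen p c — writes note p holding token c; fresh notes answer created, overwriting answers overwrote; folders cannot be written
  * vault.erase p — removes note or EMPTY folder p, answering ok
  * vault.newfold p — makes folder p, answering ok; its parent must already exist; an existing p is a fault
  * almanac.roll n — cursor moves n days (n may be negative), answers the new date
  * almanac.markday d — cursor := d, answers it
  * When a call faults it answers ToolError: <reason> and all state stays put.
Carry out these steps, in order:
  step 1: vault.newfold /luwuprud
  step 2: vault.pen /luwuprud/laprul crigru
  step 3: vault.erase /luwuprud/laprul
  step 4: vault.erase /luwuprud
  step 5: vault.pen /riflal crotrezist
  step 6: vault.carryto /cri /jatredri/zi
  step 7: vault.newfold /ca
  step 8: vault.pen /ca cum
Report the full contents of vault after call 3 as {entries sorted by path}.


Answer: {cri=stataslel, jatredri/, luwuprud/, rumi=fice, zehamu=cimur}

Derivation:
// 1. vault.newfold(/luwuprud) => ok
// 2. vault.pen(/luwuprud/laprul, crigru) => created
// 3. vault.erase(/luwuprud/laprul) => ok
// 4. vault.erase(/luwuprud) => ok
// 5. vault.pen(/riflal, crotrezist) => created
// 6. vault.carryto(/cri, /jatredri/zi) => ok
// 7. vault.newfold(/ca) => ok
// 8. vault.pen(/ca, cum) => ToolError: is a directory


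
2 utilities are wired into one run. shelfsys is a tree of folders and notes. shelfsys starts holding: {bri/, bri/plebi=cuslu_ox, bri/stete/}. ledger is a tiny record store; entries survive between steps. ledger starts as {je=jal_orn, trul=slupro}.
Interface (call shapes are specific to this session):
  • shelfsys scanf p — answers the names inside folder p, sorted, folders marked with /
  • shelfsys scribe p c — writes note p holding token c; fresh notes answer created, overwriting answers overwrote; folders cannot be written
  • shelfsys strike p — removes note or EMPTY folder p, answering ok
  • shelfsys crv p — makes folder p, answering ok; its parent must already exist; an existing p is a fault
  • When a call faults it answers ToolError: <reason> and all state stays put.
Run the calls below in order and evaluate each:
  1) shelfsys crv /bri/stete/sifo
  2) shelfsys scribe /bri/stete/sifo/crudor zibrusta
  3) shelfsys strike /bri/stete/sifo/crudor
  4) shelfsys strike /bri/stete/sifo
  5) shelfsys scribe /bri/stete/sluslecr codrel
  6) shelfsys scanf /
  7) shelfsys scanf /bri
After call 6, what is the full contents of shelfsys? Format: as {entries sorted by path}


Answer: {bri/, bri/plebi=cuslu_ox, bri/stete/, bri/stete/sluslecr=codrel}

Derivation:
Step: shelfsys crv[p→/bri/stete/sifo]
Result: ok
Step: shelfsys scribe[p→/bri/stete/sifo/crudor; c→zibrusta]
Result: created
Step: shelfsys strike[p→/bri/stete/sifo/crudor]
Result: ok
Step: shelfsys strike[p→/bri/stete/sifo]
Result: ok
Step: shelfsys scribe[p→/bri/stete/sluslecr; c→codrel]
Result: created
Step: shelfsys scanf[p→/]
Result: [bri/]
Step: shelfsys scanf[p→/bri]
Result: [plebi, stete/]


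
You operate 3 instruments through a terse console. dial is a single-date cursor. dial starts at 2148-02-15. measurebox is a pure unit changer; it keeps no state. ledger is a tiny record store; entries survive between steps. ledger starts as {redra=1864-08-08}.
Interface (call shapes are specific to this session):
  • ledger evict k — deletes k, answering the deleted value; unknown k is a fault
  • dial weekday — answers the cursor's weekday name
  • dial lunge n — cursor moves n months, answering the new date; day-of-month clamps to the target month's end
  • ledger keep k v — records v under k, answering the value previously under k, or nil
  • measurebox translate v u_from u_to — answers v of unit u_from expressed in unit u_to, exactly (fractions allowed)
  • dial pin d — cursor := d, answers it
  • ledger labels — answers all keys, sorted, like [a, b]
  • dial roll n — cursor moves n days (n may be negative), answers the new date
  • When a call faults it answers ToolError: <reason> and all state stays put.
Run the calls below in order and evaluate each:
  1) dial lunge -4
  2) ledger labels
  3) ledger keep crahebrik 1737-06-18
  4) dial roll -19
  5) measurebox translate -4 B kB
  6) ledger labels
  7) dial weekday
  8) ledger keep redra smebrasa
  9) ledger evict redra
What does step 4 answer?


>> dial lunge(n='-4')
<< 2147-10-15
>> ledger labels()
<< [redra]
>> ledger keep(k='crahebrik', v='1737-06-18')
<< nil
>> dial roll(n='-19')
<< 2147-09-26
>> measurebox translate(v='-4', u_from='B', u_to='kB')
<< -1/250
>> ledger labels()
<< [crahebrik, redra]
>> dial weekday()
<< Tuesday
>> ledger keep(k='redra', v='smebrasa')
<< 1864-08-08
>> ledger evict(k='redra')
<< smebrasa

Answer: 2147-09-26


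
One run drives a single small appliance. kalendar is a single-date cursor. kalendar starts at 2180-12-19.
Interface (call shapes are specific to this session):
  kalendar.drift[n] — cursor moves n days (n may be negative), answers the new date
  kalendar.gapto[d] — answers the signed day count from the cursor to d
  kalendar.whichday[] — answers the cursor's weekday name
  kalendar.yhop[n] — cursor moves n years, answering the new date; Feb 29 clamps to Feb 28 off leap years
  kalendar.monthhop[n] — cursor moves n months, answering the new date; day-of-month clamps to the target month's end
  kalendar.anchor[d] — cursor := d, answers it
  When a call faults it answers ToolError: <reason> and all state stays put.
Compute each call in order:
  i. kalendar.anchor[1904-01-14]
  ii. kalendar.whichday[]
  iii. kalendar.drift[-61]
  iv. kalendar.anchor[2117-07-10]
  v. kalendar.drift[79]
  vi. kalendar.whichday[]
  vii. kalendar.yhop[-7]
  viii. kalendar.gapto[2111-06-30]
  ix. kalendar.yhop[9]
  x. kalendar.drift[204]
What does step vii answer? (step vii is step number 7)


Invoking anchor(1904-01-14), which returns 1904-01-14.
Using whichday(): Thursday.
Invoking drift(-61), and observe 1903-11-14.
I use anchor(2117-07-10), and observe 2117-07-10.
Calling drift(79), — result: 2117-09-27.
Then whichday, yielding Monday.
Next I call yhop(-7), and see 2110-09-27.
Now I run gapto(2111-06-30), and get 276.
I use yhop(9), and observe 2119-09-27.
I call drift(204), which returns 2120-04-18.

Answer: 2110-09-27


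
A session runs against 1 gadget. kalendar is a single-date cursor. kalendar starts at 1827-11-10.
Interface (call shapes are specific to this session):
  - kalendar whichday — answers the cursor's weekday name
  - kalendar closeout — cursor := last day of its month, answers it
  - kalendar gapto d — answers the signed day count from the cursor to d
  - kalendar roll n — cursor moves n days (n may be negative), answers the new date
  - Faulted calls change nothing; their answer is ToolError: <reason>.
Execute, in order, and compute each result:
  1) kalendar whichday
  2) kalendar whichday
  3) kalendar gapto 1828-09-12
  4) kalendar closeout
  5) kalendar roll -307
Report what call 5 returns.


==> kalendar whichday()
<== Saturday
==> kalendar whichday()
<== Saturday
==> kalendar gapto(d→1828-09-12)
<== 307
==> kalendar closeout()
<== 1827-11-30
==> kalendar roll(n→-307)
<== 1827-01-27

Answer: 1827-01-27


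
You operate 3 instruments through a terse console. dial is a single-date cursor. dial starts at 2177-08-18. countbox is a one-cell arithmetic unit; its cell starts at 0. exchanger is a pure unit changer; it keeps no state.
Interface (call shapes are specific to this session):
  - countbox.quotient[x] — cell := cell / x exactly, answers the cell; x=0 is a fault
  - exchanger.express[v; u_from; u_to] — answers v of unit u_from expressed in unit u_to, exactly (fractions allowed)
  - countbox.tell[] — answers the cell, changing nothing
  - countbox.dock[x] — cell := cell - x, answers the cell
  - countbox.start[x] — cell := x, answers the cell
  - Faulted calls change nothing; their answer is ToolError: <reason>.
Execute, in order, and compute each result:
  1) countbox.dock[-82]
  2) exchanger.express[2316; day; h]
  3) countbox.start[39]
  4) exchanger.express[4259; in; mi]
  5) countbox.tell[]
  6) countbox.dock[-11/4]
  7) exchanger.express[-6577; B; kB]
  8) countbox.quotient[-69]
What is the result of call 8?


·→ countbox.dock(-82)
·← 82
·→ exchanger.express(2316, day, h)
·← 55584
·→ countbox.start(39)
·← 39
·→ exchanger.express(4259, in, mi)
·← 4259/63360
·→ countbox.tell()
·← 39
·→ countbox.dock(-11/4)
·← 167/4
·→ exchanger.express(-6577, B, kB)
·← -6577/1000
·→ countbox.quotient(-69)
·← -167/276

Answer: -167/276


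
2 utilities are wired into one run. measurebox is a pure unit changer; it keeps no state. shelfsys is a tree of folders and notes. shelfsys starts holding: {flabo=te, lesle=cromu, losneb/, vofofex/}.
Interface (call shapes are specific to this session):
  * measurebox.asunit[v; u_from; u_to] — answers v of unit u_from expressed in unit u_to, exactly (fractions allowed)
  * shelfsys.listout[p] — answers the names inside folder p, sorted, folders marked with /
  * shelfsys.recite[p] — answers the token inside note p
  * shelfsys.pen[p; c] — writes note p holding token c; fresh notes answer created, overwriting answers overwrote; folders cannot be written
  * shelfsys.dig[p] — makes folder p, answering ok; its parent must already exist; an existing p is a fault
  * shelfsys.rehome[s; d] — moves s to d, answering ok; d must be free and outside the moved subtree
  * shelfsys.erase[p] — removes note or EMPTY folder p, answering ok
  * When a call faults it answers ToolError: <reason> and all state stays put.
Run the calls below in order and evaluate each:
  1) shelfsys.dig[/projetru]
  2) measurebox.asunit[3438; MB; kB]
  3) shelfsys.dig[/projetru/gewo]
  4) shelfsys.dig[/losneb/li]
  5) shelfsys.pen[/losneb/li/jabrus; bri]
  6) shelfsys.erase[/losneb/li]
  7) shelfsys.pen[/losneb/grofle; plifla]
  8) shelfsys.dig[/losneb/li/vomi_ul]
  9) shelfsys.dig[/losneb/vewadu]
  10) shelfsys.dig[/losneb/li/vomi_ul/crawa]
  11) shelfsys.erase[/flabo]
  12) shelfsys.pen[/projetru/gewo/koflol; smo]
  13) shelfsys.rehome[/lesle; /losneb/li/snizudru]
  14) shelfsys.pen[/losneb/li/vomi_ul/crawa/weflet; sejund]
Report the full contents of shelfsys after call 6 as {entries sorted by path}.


! shelfsys.dig(p='/projetru') == ok
! measurebox.asunit(v='3438', u_from='MB', u_to='kB') == 3438000
! shelfsys.dig(p='/projetru/gewo') == ok
! shelfsys.dig(p='/losneb/li') == ok
! shelfsys.pen(p='/losneb/li/jabrus', c='bri') == created
! shelfsys.erase(p='/losneb/li') == ToolError: not empty
! shelfsys.pen(p='/losneb/grofle', c='plifla') == created
! shelfsys.dig(p='/losneb/li/vomi_ul') == ok
! shelfsys.dig(p='/losneb/vewadu') == ok
! shelfsys.dig(p='/losneb/li/vomi_ul/crawa') == ok
! shelfsys.erase(p='/flabo') == ok
! shelfsys.pen(p='/projetru/gewo/koflol', c='smo') == created
! shelfsys.rehome(s='/lesle', d='/losneb/li/snizudru') == ok
! shelfsys.pen(p='/losneb/li/vomi_ul/crawa/weflet', c='sejund') == created

Answer: {flabo=te, lesle=cromu, losneb/, losneb/li/, losneb/li/jabrus=bri, projetru/, projetru/gewo/, vofofex/}


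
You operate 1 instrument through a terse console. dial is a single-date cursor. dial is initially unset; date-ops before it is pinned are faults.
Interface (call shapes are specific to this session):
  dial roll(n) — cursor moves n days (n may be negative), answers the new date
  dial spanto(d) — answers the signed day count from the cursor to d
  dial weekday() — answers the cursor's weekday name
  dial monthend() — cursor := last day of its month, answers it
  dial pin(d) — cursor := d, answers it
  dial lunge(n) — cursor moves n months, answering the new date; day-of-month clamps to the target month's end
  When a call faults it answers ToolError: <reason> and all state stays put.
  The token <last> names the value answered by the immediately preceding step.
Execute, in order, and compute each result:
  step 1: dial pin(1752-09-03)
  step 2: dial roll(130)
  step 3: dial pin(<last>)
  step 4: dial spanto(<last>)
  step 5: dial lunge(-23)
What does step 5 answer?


Act: dial pin[d=1752-09-03]
Obs: 1752-09-03
Act: dial roll[n=130]
Obs: 1753-01-11
Act: dial pin[d=<last>]
Obs: 1753-01-11
Act: dial spanto[d=<last>]
Obs: 0
Act: dial lunge[n=-23]
Obs: 1751-02-11

Answer: 1751-02-11


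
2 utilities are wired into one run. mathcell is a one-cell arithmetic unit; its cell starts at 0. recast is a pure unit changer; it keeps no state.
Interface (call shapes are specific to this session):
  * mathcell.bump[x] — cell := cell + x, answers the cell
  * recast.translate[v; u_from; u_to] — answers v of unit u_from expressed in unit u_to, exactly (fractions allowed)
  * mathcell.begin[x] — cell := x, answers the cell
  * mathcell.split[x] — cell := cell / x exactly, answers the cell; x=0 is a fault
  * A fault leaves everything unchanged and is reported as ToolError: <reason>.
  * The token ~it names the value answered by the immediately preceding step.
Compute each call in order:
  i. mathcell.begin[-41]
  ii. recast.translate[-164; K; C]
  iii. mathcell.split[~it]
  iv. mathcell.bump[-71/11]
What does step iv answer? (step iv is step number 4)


==> mathcell.begin(x→-41)
<== -41
==> recast.translate(v→-164, u_from→K, u_to→C)
<== -8743/20
==> mathcell.split(x→~it)
<== 820/8743
==> mathcell.bump(x→-71/11)
<== -611733/96173

Answer: -611733/96173


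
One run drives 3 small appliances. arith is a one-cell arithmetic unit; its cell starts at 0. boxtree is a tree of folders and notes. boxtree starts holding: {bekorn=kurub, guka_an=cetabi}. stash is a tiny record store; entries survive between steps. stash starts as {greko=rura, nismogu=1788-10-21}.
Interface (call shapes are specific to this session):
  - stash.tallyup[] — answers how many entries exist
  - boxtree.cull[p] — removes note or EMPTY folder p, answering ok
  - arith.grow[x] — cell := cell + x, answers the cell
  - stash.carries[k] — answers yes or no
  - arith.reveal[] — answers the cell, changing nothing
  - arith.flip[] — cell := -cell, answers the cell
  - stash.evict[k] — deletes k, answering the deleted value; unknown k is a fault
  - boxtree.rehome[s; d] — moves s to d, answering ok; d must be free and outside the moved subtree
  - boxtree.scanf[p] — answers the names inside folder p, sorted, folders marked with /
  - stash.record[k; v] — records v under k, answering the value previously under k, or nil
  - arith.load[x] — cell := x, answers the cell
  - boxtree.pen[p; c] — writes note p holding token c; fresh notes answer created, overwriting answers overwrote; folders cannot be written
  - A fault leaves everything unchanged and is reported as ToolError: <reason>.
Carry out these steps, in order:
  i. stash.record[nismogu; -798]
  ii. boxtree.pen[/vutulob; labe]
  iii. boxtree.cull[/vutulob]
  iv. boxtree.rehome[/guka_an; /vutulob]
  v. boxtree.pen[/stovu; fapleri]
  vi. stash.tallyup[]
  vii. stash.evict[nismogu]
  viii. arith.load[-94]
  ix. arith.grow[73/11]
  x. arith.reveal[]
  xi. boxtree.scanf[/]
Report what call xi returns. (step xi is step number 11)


Answer: [bekorn, stovu, vutulob]

Derivation:
→ stash.record(k: nismogu, v: -798)
← 1788-10-21
→ boxtree.pen(p: /vutulob, c: labe)
← created
→ boxtree.cull(p: /vutulob)
← ok
→ boxtree.rehome(s: /guka_an, d: /vutulob)
← ok
→ boxtree.pen(p: /stovu, c: fapleri)
← created
→ stash.tallyup()
← 2
→ stash.evict(k: nismogu)
← -798
→ arith.load(x: -94)
← -94
→ arith.grow(x: 73/11)
← -961/11
→ arith.reveal()
← -961/11
→ boxtree.scanf(p: /)
← [bekorn, stovu, vutulob]
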